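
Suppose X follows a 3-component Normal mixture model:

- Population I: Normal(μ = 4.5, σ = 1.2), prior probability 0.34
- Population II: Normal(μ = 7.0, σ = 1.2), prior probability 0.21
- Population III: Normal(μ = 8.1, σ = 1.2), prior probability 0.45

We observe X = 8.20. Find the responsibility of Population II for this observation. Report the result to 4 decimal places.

The responsibility of component k is w_k f_k(x) divided by Σ_j w_j f_j(x).
Normal densities:
  p_I = 0.0028663
  p_II = 0.201642
  p_III = 0.3313
Multiply by the mixture weights:
  w_I·p_I = 0.34 × 0.0028663 = 0.000974543
  w_II·p_II = 0.21 × 0.201642 = 0.0423449
  w_III·p_III = 0.45 × 0.3313 = 0.149085
Sum: 0.000974543 + 0.0423449 + 0.149085 = 0.192404
So the posterior for Population II is 0.0423449 / 0.192404 ≈ 0.2201.

0.2201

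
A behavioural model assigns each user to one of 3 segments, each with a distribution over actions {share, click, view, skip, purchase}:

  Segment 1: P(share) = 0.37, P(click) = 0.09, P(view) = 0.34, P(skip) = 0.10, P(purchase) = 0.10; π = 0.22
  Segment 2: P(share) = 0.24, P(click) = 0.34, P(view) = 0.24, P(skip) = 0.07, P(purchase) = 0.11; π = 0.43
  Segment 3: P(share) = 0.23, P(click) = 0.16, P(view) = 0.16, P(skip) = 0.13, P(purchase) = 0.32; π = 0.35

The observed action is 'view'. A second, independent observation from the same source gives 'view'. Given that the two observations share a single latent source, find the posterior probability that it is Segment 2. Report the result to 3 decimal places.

By Bayes' theorem, P(k | x) = P(Z=k) f_k(x) / Σ_j P(Z=j) f_j(x).
Since both observations come from the same component, the likelihood for component k is f_k(x₁)·f_k(x₂).
  f_1 = [P(view | comp) = 0.34] × [0.34] = 0.1156
  f_2 = [P(view | comp) = 0.24] × [0.24] = 0.0576
  f_3 = [P(view | comp) = 0.16] × [0.16] = 0.0256
Prior × likelihood for each component:
  P(Z=1)·f_1 = 0.22 × 0.1156 = 0.025432
  P(Z=2)·f_2 = 0.43 × 0.0576 = 0.024768
  P(Z=3)·f_3 = 0.35 × 0.0256 = 0.00896
Evidence: 0.025432 + 0.024768 + 0.00896 = 0.05916
P(Segment 2 | x₁, x₂) = 0.024768 / 0.05916 ≈ 0.419

0.419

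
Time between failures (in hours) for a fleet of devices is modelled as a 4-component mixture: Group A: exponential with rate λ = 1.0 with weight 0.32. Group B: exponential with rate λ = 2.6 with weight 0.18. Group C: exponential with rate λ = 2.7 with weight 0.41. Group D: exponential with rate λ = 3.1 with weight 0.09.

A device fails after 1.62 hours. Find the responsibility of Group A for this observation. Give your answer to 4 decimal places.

Posterior ∝ prior × likelihood, so P(k | x) ∝ P(Z=k) f_k(x); normalise over all components.
Component likelihoods at x = 1.62 hours:
  p_A = 1.0·e^(−1.0·1.62) = 1.0·e^(−1.6200) = 0.197899
  p_B = 2.6·e^(−2.6·1.62) = 2.6·e^(−4.2120) = 0.0385234
  p_C = 2.7·e^(−2.7·1.62) = 2.7·e^(−4.3740) = 0.034022
  p_D = 3.1·e^(−3.1·1.62) = 3.1·e^(−5.0220) = 0.0204331
Prior × likelihood for each component:
  P(Z=A)·p_A = 0.32 × 0.197899 = 0.0633276
  P(Z=B)·p_B = 0.18 × 0.0385234 = 0.00693422
  P(Z=C)·p_C = 0.41 × 0.034022 = 0.013949
  P(Z=D)·p_D = 0.09 × 0.0204331 = 0.00183898
Normaliser: 0.0633276 + 0.00693422 + 0.013949 + 0.00183898 = 0.0860498
Responsibility of Group A: 0.0633276 / 0.0860498 ≈ 0.7359

0.7359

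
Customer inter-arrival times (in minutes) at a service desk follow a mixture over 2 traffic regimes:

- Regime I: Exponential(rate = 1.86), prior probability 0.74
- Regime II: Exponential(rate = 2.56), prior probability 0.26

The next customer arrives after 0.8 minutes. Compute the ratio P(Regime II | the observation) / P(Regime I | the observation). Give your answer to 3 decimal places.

Only the two components matter; the odds are (P(Z=i) f_i(x)) / (P(Z=j) f_j(x)).
Evaluate each component's likelihood at the observed value:
  p_I = 0.420032
  p_II = 0.330221
Odds = (0.26/0.74) × (0.330221/0.420032) = 0.351351 × 0.78618 ≈ 0.276

0.276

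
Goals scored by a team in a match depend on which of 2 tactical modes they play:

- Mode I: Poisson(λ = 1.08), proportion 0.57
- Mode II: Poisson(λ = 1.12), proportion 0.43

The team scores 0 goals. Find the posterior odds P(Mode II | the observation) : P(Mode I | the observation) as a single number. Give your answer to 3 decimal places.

Only the two components matter; the odds are (π_i f_i(x)) / (π_j f_j(x)).
Evaluate each component's likelihood at the observed value:
  f_I = 0.339596
  f_II = 0.32628
Posterior odds = (π_II·f_II) / (π_I·f_I) = (0.43·0.32628) / (0.57·0.339596) = 0.1403 / 0.193569 ≈ 0.725

0.725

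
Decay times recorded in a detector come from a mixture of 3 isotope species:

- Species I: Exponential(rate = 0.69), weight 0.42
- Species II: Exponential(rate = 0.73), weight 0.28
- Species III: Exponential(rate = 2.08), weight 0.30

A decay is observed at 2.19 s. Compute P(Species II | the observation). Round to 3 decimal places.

0.369

By Bayes' theorem, P(k | x) = w_k f_k(x) / Σ_j w_j f_j(x).
Evaluate each component's likelihood at the observed value:
  p_I = 0.15226
  p_II = 0.147576
  p_III = 0.0218658
Weight by the priors:
  w_I·p_I = 0.42 × 0.15226 = 0.0639493
  w_II·p_II = 0.28 × 0.147576 = 0.0413213
  w_III·p_III = 0.30 × 0.0218658 = 0.00655974
Normaliser: 0.0639493 + 0.0413213 + 0.00655974 = 0.11183
P(Species II | the observation) ≈ 0.369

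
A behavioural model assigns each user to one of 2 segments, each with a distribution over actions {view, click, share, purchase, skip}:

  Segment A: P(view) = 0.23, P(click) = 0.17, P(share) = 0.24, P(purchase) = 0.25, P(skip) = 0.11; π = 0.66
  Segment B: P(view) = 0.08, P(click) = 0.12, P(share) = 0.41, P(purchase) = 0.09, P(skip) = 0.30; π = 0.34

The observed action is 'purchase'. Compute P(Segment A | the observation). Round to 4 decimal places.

Posterior ∝ prior × likelihood, so P(k | x) ∝ π_k f_k(x); normalise over all components.
Categorical probabilities:
  p_A = P(purchase | comp) = 0.25
  p_B = P(purchase | comp) = 0.09
Weight by the priors:
  π_A·p_A = 0.66 × 0.25 = 0.165
  π_B·p_B = 0.34 × 0.09 = 0.0306
Denominator: 0.165 + 0.0306 = 0.1956
P(Segment A | x) = 0.165 / 0.1956 ≈ 0.8436

0.8436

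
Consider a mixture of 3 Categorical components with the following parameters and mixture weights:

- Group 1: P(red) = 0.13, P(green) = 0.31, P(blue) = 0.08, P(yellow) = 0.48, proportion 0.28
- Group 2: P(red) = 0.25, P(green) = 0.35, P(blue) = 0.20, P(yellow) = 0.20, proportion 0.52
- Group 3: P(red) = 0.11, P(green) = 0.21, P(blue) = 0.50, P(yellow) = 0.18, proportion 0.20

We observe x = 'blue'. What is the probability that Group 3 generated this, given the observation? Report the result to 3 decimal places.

P(component k | x) = π_k·f_k(x) / marginal(x), where marginal(x) = Σ_j π_j·f_j(x).
Categorical probabilities:
  p_1 = P(blue | comp) = 0.08
  p_2 = P(blue | comp) = 0.20
  p_3 = P(blue | comp) = 0.50
Multiply by the mixture weights:
  π_1·p_1 = 0.28 × 0.08 = 0.0224
  π_2·p_2 = 0.52 × 0.2 = 0.104
  π_3·p_3 = 0.20 × 0.5 = 0.1
Denominator: 0.0224 + 0.104 + 0.1 = 0.2264
P(Group 3 | data) = 0.1 / 0.2264 ≈ 0.442

0.442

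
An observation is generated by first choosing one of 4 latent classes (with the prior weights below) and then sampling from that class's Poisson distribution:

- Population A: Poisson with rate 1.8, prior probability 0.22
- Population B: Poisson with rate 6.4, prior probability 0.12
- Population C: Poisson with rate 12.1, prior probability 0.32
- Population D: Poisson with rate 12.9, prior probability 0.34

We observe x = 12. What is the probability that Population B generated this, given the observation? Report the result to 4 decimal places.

0.0258

Posterior ∝ prior × likelihood, so P(k | x) ∝ w_k f_k(x); normalise over all components.
Poisson probabilities:
  p_A = e^(−1.8)·1.8^12/12! = 3.99211e-07
  p_B = e^(−6.4)·6.4^12/12! = 0.0163809
  p_C = e^(−12.1)·12.1^12/12! = 0.114321
  p_D = e^(−12.9)·12.9^12/12! = 0.110749
Multiply by the mixture weights:
  w_A·p_A = 0.22 × 3.99211e-07 = 8.78265e-08
  w_B·p_B = 0.12 × 0.0163809 = 0.00196571
  w_C·p_C = 0.32 × 0.114321 = 0.0365826
  w_D·p_D = 0.34 × 0.110749 = 0.0376547
Normaliser: 8.78265e-08 + 0.00196571 + 0.0365826 + 0.0376547 = 0.0762031
P(Population B | x) ≈ 0.0258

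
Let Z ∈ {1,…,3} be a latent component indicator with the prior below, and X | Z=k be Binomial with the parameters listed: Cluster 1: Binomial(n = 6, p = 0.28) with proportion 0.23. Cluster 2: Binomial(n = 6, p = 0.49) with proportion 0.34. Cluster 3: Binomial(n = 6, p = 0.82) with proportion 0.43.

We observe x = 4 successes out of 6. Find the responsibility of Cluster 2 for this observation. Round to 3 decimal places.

The responsibility of component k is π_k f_k(x) divided by Σ_j π_j f_j(x).
Component likelihoods at x = 4 successes out of 6:
  f_1 = C(6,4)·0.28^4·0.72^2 = 15·0.00614656·0.5184 = 0.0477957
  f_2 = C(6,4)·0.49^4·0.51^2 = 15·0.057648·0.2601 = 0.224914
  f_3 = C(6,4)·0.82^4·0.18^2 = 15·0.452122·0.0324 = 0.219731
Prior × likelihood for each component:
  π_1·f_1 = 0.23 × 0.0477957 = 0.010993
  π_2·f_2 = 0.34 × 0.224914 = 0.0764707
  π_3·f_3 = 0.43 × 0.219731 = 0.0944844
Sum: 0.010993 + 0.0764707 + 0.0944844 = 0.181948
So the posterior for Cluster 2 is 0.0764707 / 0.181948 ≈ 0.420.

0.420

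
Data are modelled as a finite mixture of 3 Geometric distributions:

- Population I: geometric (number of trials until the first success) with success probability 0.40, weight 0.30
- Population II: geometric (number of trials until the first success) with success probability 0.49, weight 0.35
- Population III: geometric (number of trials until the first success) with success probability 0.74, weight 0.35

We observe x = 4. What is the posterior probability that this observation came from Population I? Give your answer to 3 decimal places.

By Bayes' theorem, P(k | x) = w_k f_k(x) / Σ_j w_j f_j(x).
Component likelihoods at x = 4:
  p_I = 0.0864
  p_II = 0.064999
  p_III = 0.0130062
Unnormalised posteriors:
  w_I·p_I = 0.30 × 0.0864 = 0.02592
  w_II·p_II = 0.35 × 0.064999 = 0.0227496
  w_III·p_III = 0.35 × 0.0130062 = 0.00455218
Normaliser: 0.02592 + 0.0227496 + 0.00455218 = 0.0532218
P(Population I | the observation) ≈ 0.487

0.487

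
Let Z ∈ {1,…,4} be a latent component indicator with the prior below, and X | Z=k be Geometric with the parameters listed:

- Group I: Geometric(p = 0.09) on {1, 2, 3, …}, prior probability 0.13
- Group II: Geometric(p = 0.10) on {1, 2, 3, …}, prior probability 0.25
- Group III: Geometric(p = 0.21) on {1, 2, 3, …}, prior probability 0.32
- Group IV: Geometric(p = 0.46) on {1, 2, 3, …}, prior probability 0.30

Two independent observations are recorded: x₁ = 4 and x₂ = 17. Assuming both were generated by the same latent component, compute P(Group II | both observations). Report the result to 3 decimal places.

0.501

By Bayes' theorem, P(k | x) = P(Z=k) f_k(x) / Σ_j P(Z=j) f_j(x).
Since both observations come from the same component, the likelihood for component k is f_k(x₁)·f_k(x₂).
  p_I = [0.09·(1−0.09)^3 = 0.09·0.753571 = 0.0678214] × [0.0199024] = 0.00134981
  p_II = [0.10·(1−0.10)^3 = 0.10·0.729 = 0.0729] × [0.0185302] = 0.00135085
  p_III = [0.21·(1−0.21)^3 = 0.21·0.493039 = 0.103538] × [0.0048334] = 0.000500442
  p_IV = [0.46·(1−0.46)^3 = 0.46·0.157464 = 0.0724334] × [2.40468e-05] = 1.7418e-06
Unnormalised posteriors:
  P(Z=I)·p_I = 0.13 × 0.00134981 = 0.000175475
  P(Z=II)·p_II = 0.25 × 0.00135085 = 0.000337713
  P(Z=III)·p_III = 0.32 × 0.000500442 = 0.000160141
  P(Z=IV)·p_IV = 0.30 × 1.7418e-06 = 5.22539e-07
Marginal: 0.000175475 + 0.000337713 + 0.000160141 + 5.22539e-07 = 0.000673852
P(Group II | x₁, x₂) = 0.000337713 / 0.000673852 ≈ 0.501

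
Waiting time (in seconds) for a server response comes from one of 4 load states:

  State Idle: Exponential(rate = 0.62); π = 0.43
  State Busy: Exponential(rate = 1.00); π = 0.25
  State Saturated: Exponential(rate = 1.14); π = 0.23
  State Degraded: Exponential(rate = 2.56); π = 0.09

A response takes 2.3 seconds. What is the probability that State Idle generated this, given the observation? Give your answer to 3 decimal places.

0.589

Apply Bayes' rule: the posterior for each component is proportional to its prior times its likelihood at x.
Evaluate each component's likelihood at the observed value:
  L_Idle = 0.148966
  L_Busy = 0.100259
  L_Saturated = 0.0828294
  L_Degraded = 0.00709764
Multiply by the mixture weights:
  π_Idle·L_Idle = 0.43 × 0.148966 = 0.0640555
  π_Busy·L_Busy = 0.25 × 0.100259 = 0.0250647
  π_Saturated·L_Saturated = 0.23 × 0.0828294 = 0.0190508
  π_Degraded·L_Degraded = 0.09 × 0.00709764 = 0.000638788
Marginal: 0.0640555 + 0.0250647 + 0.0190508 + 0.000638788 = 0.10881
P(State Idle | the observation) ≈ 0.589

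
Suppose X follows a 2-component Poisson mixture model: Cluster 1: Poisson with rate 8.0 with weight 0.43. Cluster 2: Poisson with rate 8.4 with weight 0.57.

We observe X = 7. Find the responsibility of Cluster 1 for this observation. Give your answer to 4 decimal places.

0.4444

By Bayes' theorem, P(k | x) = π_k f_k(x) / Σ_j π_j f_j(x).
Evaluate each component's likelihood at the observed value:
  f_1 = 0.139587
  f_2 = 0.131659
Multiply by the mixture weights:
  π_1·f_1 = 0.43 × 0.139587 = 0.0600222
  π_2·f_2 = 0.57 × 0.131659 = 0.0750457
Denominator: 0.0600222 + 0.0750457 = 0.135068
P(Cluster 1 | 7) = 0.0600222 / 0.135068 ≈ 0.4444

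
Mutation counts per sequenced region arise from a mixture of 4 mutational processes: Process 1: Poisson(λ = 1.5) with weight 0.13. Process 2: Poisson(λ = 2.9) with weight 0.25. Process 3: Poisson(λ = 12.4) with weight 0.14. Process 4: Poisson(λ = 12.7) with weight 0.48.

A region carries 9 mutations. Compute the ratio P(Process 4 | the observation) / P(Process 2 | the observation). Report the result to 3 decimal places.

63.076

The posterior odds equal the prior odds times the likelihood ratio: (P(Z=i)/P(Z=j))·(f_i(x)/f_j(x)).
Component likelihoods at x = 9 mutations:
  f_1 = e^(−1.5)·1.5^9/9! = 2.36383e-05
  f_2 = e^(−2.9)·2.9^9/9! = 0.00219971
  f_3 = e^(−12.4)·12.4^9/9! = 0.0786648
  f_4 = e^(−12.7)·12.7^9/9! = 0.0722654
0.0346874 / 0.000549927 ≈ 63.076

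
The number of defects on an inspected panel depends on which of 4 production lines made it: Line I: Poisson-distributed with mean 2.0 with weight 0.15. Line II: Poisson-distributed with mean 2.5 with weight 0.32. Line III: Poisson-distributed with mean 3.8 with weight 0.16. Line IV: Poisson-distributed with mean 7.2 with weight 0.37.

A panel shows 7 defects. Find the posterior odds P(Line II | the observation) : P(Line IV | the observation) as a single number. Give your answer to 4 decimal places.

Since P(k|x) ∝ π_k f_k(x), the posterior odds are π_i f_i(x) / (π_j f_j(x)).
Component likelihoods at x = 7 defects:
  p_I = 0.00343709
  p_II = 0.00994062
  p_III = 0.050785
  p_IV = 0.148586
Posterior odds = (π_II·p_II) / (π_IV·p_IV) = (0.32·0.00994062) / (0.37·0.148586) = 0.003181 / 0.0549767 ≈ 0.0579

0.0579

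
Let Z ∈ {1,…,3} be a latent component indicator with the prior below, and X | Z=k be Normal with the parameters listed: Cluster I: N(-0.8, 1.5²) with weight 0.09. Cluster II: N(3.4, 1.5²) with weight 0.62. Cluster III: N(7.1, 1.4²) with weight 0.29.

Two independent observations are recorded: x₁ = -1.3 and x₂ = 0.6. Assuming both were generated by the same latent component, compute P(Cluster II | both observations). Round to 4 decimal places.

0.0143

Apply Bayes' rule: the posterior for each component is proportional to its prior times its likelihood at x.
Since both observations come from the same component, the likelihood for component k is f_k(x₁)·f_k(x₂).
  f_I = [(1/(1.5·√(2π)))·exp(−(-1.3−-0.8)²/(2·1.5²)) = 0.265962·exp(-0.05556) = 0.251589] × [0.172052] = 0.0432863
  f_II = [(1/(1.5·√(2π)))·exp(−(-1.3−3.4)²/(2·1.5²)) = 0.265962·exp(-4.90889) = 0.00196298] × [0.0465781] = 9.14317e-05
  f_III = [(1/(1.4·√(2π)))·exp(−(-1.3−7.1)²/(2·1.4²)) = 0.284959·exp(-18.00000) = 4.33992e-09] × [5.94196e-06] = 2.57876e-14
Prior × likelihood for each component:
  π_I·f_I = 0.09 × 0.0432863 = 0.00389577
  π_II·f_II = 0.62 × 9.14317e-05 = 5.66876e-05
  π_III·f_III = 0.29 × 2.57876e-14 = 7.4784e-15
Evidence: 0.00389577 + 5.66876e-05 + 7.4784e-15 = 0.00395246
P(Cluster II | data) ≈ 0.0143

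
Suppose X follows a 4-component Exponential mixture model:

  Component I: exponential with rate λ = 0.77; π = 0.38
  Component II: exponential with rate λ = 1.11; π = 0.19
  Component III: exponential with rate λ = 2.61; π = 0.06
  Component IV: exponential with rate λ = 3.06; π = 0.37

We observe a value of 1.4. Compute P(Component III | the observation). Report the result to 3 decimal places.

Posterior ∝ prior × likelihood, so P(k | x) ∝ π_k f_k(x); normalise over all components.
Exponential densities:
  f_I = 0.77·e^(−0.77·1.4) = 0.77·e^(−1.0780) = 0.262012
  f_II = 1.11·e^(−1.11·1.4) = 1.11·e^(−1.5540) = 0.234655
  f_III = 2.61·e^(−2.61·1.4) = 2.61·e^(−3.6540) = 0.067566
  f_IV = 3.06·e^(−3.06·1.4) = 3.06·e^(−4.2840) = 0.0421895
Weight by the priors:
  π_I·f_I = 0.38 × 0.262012 = 0.0995646
  π_II·f_II = 0.19 × 0.234655 = 0.0445844
  π_III·f_III = 0.06 × 0.067566 = 0.00405396
  π_IV·f_IV = 0.37 × 0.0421895 = 0.0156101
Normaliser: 0.0995646 + 0.0445844 + 0.00405396 + 0.0156101 = 0.163813
P(Component III | 1.4) ≈ 0.025

0.025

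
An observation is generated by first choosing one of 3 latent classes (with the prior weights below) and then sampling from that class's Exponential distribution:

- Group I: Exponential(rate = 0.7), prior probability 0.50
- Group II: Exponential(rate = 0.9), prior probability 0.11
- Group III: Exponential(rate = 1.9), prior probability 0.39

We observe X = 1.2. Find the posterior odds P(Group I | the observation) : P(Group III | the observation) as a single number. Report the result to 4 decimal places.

Only the two components matter; the odds are (P(Z=i) f_i(x)) / (P(Z=j) f_j(x)).
Exponential densities:
  L_I = 0.7·e^(−0.7·1.2) = 0.7·e^(−0.8400) = 0.302197
  L_II = 0.9·e^(−0.9·1.2) = 0.9·e^(−1.0800) = 0.305636
  L_III = 1.9·e^(−1.9·1.2) = 1.9·e^(−2.2800) = 0.19434
0.151099 / 0.0757926 ≈ 1.9936

1.9936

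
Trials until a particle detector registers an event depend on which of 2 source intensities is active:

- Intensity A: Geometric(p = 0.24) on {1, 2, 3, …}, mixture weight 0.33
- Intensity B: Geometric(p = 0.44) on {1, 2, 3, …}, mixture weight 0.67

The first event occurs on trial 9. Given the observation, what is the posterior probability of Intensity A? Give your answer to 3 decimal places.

0.756

Posterior ∝ prior × likelihood, so P(k | x) ∝ P(Z=k) f_k(x); normalise over all components.
Geometric probabilities:
  f_A = 0.24·(1−0.24)^8 = 0.24·0.111303 = 0.0267128
  f_B = 0.44·(1−0.44)^8 = 0.44·0.00967173 = 0.00425556
Multiply by the mixture weights:
  P(Z=A)·f_A = 0.33 × 0.0267128 = 0.00881524
  P(Z=B)·f_B = 0.67 × 0.00425556 = 0.00285123
Normaliser: 0.00881524 + 0.00285123 = 0.0116665
Responsibility of Intensity A: 0.00881524 / 0.0116665 ≈ 0.756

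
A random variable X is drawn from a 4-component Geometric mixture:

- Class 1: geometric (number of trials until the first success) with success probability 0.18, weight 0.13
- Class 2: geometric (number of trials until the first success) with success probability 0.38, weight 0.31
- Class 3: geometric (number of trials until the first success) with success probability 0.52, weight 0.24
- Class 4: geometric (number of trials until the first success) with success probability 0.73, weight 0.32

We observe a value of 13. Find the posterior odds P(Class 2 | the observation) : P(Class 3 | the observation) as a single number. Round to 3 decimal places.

The posterior odds equal the prior odds times the likelihood ratio: (P(Z=i)/P(Z=j))·(f_i(x)/f_j(x)).
Geometric probabilities:
  L_1 = 0.0166356
  L_2 = 0.00122598
  L_3 = 7.77854e-05
  L_4 = 1.09569e-07
Odds = (0.31/0.24) × (0.00122598/7.77854e-05) = 1.29167 × 15.7611 ≈ 20.358

20.358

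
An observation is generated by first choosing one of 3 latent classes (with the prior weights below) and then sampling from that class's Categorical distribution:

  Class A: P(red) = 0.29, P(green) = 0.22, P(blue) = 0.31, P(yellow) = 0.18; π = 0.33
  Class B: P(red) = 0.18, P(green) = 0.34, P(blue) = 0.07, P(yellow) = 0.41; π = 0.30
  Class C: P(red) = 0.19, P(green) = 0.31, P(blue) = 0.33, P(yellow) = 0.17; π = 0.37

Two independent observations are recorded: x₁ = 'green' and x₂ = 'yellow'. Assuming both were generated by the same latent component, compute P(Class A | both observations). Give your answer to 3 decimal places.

0.176

Apply Bayes' rule: the posterior for each component is proportional to its prior times its likelihood at x.
Since both observations come from the same component, the likelihood for component k is f_k(x₁)·f_k(x₂).
  p_A = [0.22] × [0.18] = 0.0396
  p_B = [0.34] × [0.41] = 0.1394
  p_C = [0.31] × [0.17] = 0.0527
Weight by the priors:
  w_A·p_A = 0.33 × 0.0396 = 0.013068
  w_B·p_B = 0.30 × 0.1394 = 0.04182
  w_C·p_C = 0.37 × 0.0527 = 0.019499
Denominator: 0.013068 + 0.04182 + 0.019499 = 0.074387
P(Class A | x) = 0.013068 / 0.074387 ≈ 0.176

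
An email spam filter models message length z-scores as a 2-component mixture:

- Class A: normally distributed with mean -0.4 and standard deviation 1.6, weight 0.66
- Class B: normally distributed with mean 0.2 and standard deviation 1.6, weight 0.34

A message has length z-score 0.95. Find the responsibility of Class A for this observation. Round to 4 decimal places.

Apply Bayes' rule: the posterior for each component is proportional to its prior times its likelihood at x.
Normal densities:
  p_A = (1/(1.6·√(2π)))·exp(−(0.95−-0.4)²/(2·1.6²)) = 0.249339·exp(-0.35596) = 0.174663
  p_B = (1/(1.6·√(2π)))·exp(−(0.95−0.2)²/(2·1.6²)) = 0.249339·exp(-0.10986) = 0.223397
Unnormalised posteriors:
  π_A·p_A = 0.66 × 0.174663 = 0.115277
  π_B·p_B = 0.34 × 0.223397 = 0.0759549
Marginal: 0.115277 + 0.0759549 = 0.191232
So the posterior for Class A is 0.115277 / 0.191232 ≈ 0.6028.

0.6028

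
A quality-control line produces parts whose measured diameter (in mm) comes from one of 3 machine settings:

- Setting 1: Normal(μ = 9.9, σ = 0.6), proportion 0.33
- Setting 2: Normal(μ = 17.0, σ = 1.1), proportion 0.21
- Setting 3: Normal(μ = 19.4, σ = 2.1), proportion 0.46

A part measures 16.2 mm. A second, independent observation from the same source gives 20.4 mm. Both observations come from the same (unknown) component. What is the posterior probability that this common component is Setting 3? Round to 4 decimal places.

0.9630

The responsibility of component k is π_k f_k(x) divided by Σ_j π_j f_j(x).
Since both observations come from the same component, the likelihood for component k is f_k(x₁)·f_k(x₂).
  p_1 = [7.62563e-25] × [2.09612e-67] = 1.59842e-91
  p_2 = [0.278396] × [0.0030546] = 0.000850386
  p_3 = [0.0594944] × [0.16961] = 0.0100908
Prior × likelihood for each component:
  π_1·p_1 = 0.33 × 1.59842e-91 = 5.2748e-92
  π_2·p_2 = 0.21 × 0.000850386 = 0.000178581
  π_3·p_3 = 0.46 × 0.0100908 = 0.00464178
Evidence: 5.2748e-92 + 0.000178581 + 0.00464178 = 0.00482036
So the posterior for Setting 3 is 0.00464178 / 0.00482036 ≈ 0.9630.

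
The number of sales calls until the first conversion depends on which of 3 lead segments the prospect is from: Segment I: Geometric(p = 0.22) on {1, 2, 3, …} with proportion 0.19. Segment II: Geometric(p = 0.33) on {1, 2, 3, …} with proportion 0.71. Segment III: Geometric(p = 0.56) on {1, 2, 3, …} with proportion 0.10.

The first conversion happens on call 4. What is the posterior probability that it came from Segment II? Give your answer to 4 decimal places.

0.7412

Posterior ∝ prior × likelihood, so P(k | x) ∝ w_k f_k(x); normalise over all components.
Component likelihoods at x = 4:
  p_I = 0.104401
  p_II = 0.0992518
  p_III = 0.047703
Weight by the priors:
  w_I·p_I = 0.19 × 0.104401 = 0.0198363
  w_II·p_II = 0.71 × 0.0992518 = 0.0704688
  w_III·p_III = 0.10 × 0.047703 = 0.0047703
Normaliser: 0.0198363 + 0.0704688 + 0.0047703 = 0.0950753
P(Segment II | data) ≈ 0.7412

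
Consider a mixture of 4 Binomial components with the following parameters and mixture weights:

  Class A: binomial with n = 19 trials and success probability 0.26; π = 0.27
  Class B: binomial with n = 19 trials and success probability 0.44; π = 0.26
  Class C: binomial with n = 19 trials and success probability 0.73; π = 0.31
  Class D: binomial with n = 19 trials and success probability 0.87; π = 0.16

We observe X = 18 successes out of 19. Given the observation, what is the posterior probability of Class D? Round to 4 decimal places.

0.8539

P(component k | x) = π_k·f_k(x) / marginal(x), where marginal(x) = Σ_j π_j·f_j(x).
Evaluate each component's likelihood at the observed value:
  p_A = C(19,18)·0.26^18·0.74^1 = 19·2.94795e-11·0.74 = 4.14482e-10
  p_B = C(19,18)·0.44^18·0.56^1 = 19·3.82075e-07·0.56 = 4.06527e-06
  p_C = C(19,18)·0.73^18·0.27^1 = 19·0.00346586·0.27 = 0.0177799
  p_D = C(19,18)·0.87^18·0.13^1 = 19·0.0815355·0.13 = 0.201393
Weight by the priors:
  π_A·p_A = 0.27 × 4.14482e-10 = 1.1191e-10
  π_B·p_B = 0.26 × 4.06527e-06 = 1.05697e-06
  π_C·p_C = 0.31 × 0.0177799 = 0.00551176
  π_D·p_D = 0.16 × 0.201393 = 0.0322228
Sum: 1.1191e-10 + 1.05697e-06 + 0.00551176 + 0.0322228 = 0.0377356
P(Class D | x) = 0.0322228 / 0.0377356 ≈ 0.8539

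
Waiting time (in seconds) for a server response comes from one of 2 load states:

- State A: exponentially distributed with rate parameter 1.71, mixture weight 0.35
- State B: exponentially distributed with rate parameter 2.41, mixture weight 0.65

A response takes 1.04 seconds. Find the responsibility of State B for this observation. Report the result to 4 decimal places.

0.5583

Posterior ∝ prior × likelihood, so P(k | x) ∝ π_k f_k(x); normalise over all components.
Exponential densities:
  L_A = 1.71·e^(−1.71·1.04) = 1.71·e^(−1.7784) = 0.288833
  L_B = 2.41·e^(−2.41·1.04) = 2.41·e^(−2.5064) = 0.196563
Multiply by the mixture weights:
  π_A·L_A = 0.35 × 0.288833 = 0.101092
  π_B·L_B = 0.65 × 0.196563 = 0.127766
Normaliser: 0.101092 + 0.127766 = 0.228857
Responsibility of State B: 0.127766 / 0.228857 ≈ 0.5583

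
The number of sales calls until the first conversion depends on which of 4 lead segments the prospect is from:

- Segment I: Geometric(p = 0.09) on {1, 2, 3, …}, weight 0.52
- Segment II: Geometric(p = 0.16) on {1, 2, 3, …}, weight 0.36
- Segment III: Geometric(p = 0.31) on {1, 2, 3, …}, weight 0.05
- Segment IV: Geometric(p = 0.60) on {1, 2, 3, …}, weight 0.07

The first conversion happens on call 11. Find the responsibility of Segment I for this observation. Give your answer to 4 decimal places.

Apply Bayes' rule: the posterior for each component is proportional to its prior times its likelihood at x.
Geometric probabilities:
  p_I = 0.0350475
  p_II = 0.0279842
  p_III = 0.0075832
  p_IV = 6.29146e-05
Unnormalised posteriors:
  π_I·p_I = 0.52 × 0.0350475 = 0.0182247
  π_II·p_II = 0.36 × 0.0279842 = 0.0100743
  π_III·p_III = 0.05 × 0.0075832 = 0.00037916
  π_IV·p_IV = 0.07 × 6.29146e-05 = 4.40402e-06
Evidence: 0.0182247 + 0.0100743 + 0.00037916 + 4.40402e-06 = 0.0286825
So the posterior for Segment I is 0.0182247 / 0.0286825 ≈ 0.6354.

0.6354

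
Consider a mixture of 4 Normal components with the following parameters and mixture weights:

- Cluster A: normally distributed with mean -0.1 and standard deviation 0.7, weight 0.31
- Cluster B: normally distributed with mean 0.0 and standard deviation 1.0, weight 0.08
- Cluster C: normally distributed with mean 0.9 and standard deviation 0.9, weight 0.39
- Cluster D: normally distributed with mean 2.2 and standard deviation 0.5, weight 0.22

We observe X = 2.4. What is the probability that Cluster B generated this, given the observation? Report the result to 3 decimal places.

The responsibility of component k is w_k f_k(x) divided by Σ_j w_j f_j(x).
Component likelihoods at x = 2.4:
  p_A = 0.000968449
  p_B = 0.0223945
  p_C = 0.11053
  p_D = 0.73654
Prior × likelihood for each component:
  w_A·p_A = 0.31 × 0.000968449 = 0.000300219
  w_B·p_B = 0.08 × 0.0223945 = 0.00179156
  w_C·p_C = 0.39 × 0.11053 = 0.0431068
  w_D·p_D = 0.22 × 0.73654 = 0.162039
Evidence: 0.000300219 + 0.00179156 + 0.0431068 + 0.162039 = 0.207237
Responsibility of Cluster B: 0.00179156 / 0.207237 ≈ 0.009

0.009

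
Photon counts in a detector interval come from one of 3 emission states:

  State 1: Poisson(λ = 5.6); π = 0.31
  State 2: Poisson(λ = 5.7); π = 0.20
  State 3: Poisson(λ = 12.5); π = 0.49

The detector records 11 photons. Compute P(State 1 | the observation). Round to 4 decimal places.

Apply Bayes' rule: the posterior for each component is proportional to its prior times its likelihood at x.
Evaluate each component's likelihood at the observed value:
  p_1 = 0.0157349
  p_2 = 0.0172977
  p_3 = 0.108686
Unnormalised posteriors:
  π_1·p_1 = 0.31 × 0.0157349 = 0.00487781
  π_2·p_2 = 0.20 × 0.0172977 = 0.00345955
  π_3·p_3 = 0.49 × 0.108686 = 0.0532561
Denominator: 0.00487781 + 0.00345955 + 0.0532561 = 0.0615935
Responsibility of State 1: 0.00487781 / 0.0615935 ≈ 0.0792

0.0792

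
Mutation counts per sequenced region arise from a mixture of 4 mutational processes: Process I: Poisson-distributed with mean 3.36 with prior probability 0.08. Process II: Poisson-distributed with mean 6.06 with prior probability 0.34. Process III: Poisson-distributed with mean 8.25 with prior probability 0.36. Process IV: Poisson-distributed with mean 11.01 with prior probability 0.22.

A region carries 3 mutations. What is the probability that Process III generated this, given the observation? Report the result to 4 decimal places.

By Bayes' theorem, P(k | x) = w_k f_k(x) / Σ_j w_j f_j(x).
Evaluate each component's likelihood at the observed value:
  f_I = 0.219602
  f_II = 0.0865849
  f_III = 0.0244501
  f_IV = 0.00367814
Multiply by the mixture weights:
  w_I·f_I = 0.08 × 0.219602 = 0.0175682
  w_II·f_II = 0.34 × 0.0865849 = 0.0294389
  w_III·f_III = 0.36 × 0.0244501 = 0.00880205
  w_IV·f_IV = 0.22 × 0.00367814 = 0.000809191
Marginal: 0.0175682 + 0.0294389 + 0.00880205 + 0.000809191 = 0.0566183
Responsibility of Process III: 0.00880205 / 0.0566183 ≈ 0.1555

0.1555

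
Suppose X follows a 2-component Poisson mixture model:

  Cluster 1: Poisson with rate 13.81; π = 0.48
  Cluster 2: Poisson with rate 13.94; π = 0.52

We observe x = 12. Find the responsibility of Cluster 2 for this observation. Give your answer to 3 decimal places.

0.516

The responsibility of component k is P(Z=k) f_k(x) divided by Σ_j P(Z=j) f_j(x).
Evaluate each component's likelihood at the observed value:
  f_1 = 0.101014
  f_2 = 0.0992547
Multiply by the mixture weights:
  P(Z=1)·f_1 = 0.48 × 0.101014 = 0.0484866
  P(Z=2)·f_2 = 0.52 × 0.0992547 = 0.0516125
Marginal: 0.0484866 + 0.0516125 = 0.100099
P(Cluster 2 | data) ≈ 0.516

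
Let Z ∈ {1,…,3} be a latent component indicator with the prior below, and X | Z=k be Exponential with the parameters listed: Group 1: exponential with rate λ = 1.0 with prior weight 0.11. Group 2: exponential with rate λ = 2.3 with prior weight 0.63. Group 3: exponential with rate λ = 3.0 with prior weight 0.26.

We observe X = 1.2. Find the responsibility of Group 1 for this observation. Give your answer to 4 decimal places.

0.2267

Apply Bayes' rule: the posterior for each component is proportional to its prior times its likelihood at x.
Evaluate each component's likelihood at the observed value:
  p_1 = 1.0·e^(−1.0·1.2) = 1.0·e^(−1.2000) = 0.301194
  p_2 = 2.3·e^(−2.3·1.2) = 2.3·e^(−2.7600) = 0.145571
  p_3 = 3.0·e^(−3.0·1.2) = 3.0·e^(−3.6000) = 0.0819712
Prior × likelihood for each component:
  P(Z=1)·p_1 = 0.11 × 0.301194 = 0.0331314
  P(Z=2)·p_2 = 0.63 × 0.145571 = 0.0917098
  P(Z=3)·p_3 = 0.26 × 0.0819712 = 0.0213125
Sum: 0.0331314 + 0.0917098 + 0.0213125 = 0.146154
P(Group 1 | 1.2) = 0.0331314 / 0.146154 ≈ 0.2267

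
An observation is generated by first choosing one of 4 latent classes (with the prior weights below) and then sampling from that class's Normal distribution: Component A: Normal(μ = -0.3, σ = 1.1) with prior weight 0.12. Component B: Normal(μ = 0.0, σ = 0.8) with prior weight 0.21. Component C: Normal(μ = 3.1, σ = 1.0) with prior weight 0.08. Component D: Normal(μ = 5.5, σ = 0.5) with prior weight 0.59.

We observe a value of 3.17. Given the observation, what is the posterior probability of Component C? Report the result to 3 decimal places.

0.989

By Bayes' theorem, P(k | x) = w_k f_k(x) / Σ_j w_j f_j(x).
Normal densities:
  f_A = 0.0025041
  f_B = 0.000194224
  f_C = 0.397966
  f_D = 1.53623e-05
Weight by the priors:
  w_A·f_A = 0.12 × 0.0025041 = 0.000300492
  w_B·f_B = 0.21 × 0.000194224 = 4.07871e-05
  w_C·f_C = 0.08 × 0.397966 = 0.0318373
  w_D·f_D = 0.59 × 1.53623e-05 = 9.06378e-06
Marginal: 0.000300492 + 4.07871e-05 + 0.0318373 + 9.06378e-06 = 0.0321876
P(Component C | 3.17) ≈ 0.989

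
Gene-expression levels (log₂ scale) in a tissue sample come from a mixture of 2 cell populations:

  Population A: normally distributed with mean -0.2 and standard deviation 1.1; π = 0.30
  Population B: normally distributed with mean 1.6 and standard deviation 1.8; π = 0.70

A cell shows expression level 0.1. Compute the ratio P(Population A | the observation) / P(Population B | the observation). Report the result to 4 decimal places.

0.9562

Only the two components matter; the odds are (P(Z=i) f_i(x)) / (P(Z=j) f_j(x)).
Component likelihoods at x = 0.1:
  p_A = (1/(1.1·√(2π)))·exp(−(0.1−-0.2)²/(2·1.1²)) = 0.362675·exp(-0.03719) = 0.349435
  p_B = (1/(1.8·√(2π)))·exp(−(0.1−1.6)²/(2·1.8²)) = 0.221635·exp(-0.34722) = 0.156618
Odds = (0.30/0.70) × (0.349435/0.156618) = 0.428571 × 2.23113 ≈ 0.9562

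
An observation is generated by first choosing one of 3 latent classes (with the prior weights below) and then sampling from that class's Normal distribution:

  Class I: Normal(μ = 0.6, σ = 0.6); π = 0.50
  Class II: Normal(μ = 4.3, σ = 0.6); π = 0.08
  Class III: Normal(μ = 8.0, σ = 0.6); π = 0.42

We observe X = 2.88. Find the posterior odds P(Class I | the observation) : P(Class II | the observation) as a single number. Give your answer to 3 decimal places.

0.075

Since P(k|x) ∝ π_k f_k(x), the posterior odds are π_i f_i(x) / (π_j f_j(x)).
Normal densities:
  p_I = (1/(0.6·√(2π)))·exp(−(2.88−0.6)²/(2·0.6²)) = 0.664904·exp(-7.22000) = 0.000486578
  p_II = (1/(0.6·√(2π)))·exp(−(2.88−4.3)²/(2·0.6²)) = 0.664904·exp(-2.80056) = 0.0404104
  p_III = (1/(0.6·√(2π)))·exp(−(2.88−8.0)²/(2·0.6²)) = 0.664904·exp(-36.40889) = 1.02466e-16
Posterior odds = (π_I·p_I) / (π_II·p_II) = (0.50·0.000486578) / (0.08·0.0404104) = 0.000243289 / 0.00323283 ≈ 0.075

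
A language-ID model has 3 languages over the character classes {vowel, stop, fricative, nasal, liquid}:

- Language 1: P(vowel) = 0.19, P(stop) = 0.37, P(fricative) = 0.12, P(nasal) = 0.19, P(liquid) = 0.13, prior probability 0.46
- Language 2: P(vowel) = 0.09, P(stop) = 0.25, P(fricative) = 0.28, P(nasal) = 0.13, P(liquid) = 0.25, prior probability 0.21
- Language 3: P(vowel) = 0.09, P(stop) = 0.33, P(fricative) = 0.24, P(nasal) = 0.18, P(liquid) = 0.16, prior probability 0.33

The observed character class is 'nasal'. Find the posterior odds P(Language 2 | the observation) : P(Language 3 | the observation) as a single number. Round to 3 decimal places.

0.460

Posterior odds = (w_i f_i(x)) / (w_j f_j(x)); the normalising sum cancels.
Categorical probabilities:
  L_1 = 0.19
  L_2 = 0.13
  L_3 = 0.18
Posterior odds = (w_2·L_2) / (w_3·L_3) = (0.21·0.13) / (0.33·0.18) = 0.0273 / 0.0594 ≈ 0.460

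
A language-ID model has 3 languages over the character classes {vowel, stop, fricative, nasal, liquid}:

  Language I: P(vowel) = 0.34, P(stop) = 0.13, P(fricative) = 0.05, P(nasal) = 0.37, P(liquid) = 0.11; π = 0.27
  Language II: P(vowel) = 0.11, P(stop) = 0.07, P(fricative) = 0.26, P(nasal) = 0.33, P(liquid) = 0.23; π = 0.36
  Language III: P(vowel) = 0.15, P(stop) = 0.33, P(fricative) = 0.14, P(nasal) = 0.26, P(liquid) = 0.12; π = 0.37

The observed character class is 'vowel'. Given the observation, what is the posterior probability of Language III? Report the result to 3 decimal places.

Posterior ∝ prior × likelihood, so P(k | x) ∝ w_k f_k(x); normalise over all components.
Categorical probabilities:
  p_I = P(vowel | comp) = 0.34
  p_II = P(vowel | comp) = 0.11
  p_III = P(vowel | comp) = 0.15
Unnormalised posteriors:
  w_I·p_I = 0.27 × 0.34 = 0.0918
  w_II·p_II = 0.36 × 0.11 = 0.0396
  w_III·p_III = 0.37 × 0.15 = 0.0555
Normaliser: 0.0918 + 0.0396 + 0.0555 = 0.1869
Responsibility of Language III: 0.0555 / 0.1869 ≈ 0.297

0.297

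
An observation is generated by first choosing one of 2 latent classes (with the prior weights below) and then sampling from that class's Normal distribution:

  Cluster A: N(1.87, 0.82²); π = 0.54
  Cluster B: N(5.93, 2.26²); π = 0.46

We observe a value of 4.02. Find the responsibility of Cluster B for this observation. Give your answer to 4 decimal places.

Apply Bayes' rule: the posterior for each component is proportional to its prior times its likelihood at x.
Evaluate each component's likelihood at the observed value:
  p_A = 0.0156419
  p_B = 0.123511
Weight by the priors:
  P(Z=A)·p_A = 0.54 × 0.0156419 = 0.00844663
  P(Z=B)·p_B = 0.46 × 0.123511 = 0.0568149
Marginal: 0.00844663 + 0.0568149 = 0.0652615
P(Cluster B | x) ≈ 0.8706

0.8706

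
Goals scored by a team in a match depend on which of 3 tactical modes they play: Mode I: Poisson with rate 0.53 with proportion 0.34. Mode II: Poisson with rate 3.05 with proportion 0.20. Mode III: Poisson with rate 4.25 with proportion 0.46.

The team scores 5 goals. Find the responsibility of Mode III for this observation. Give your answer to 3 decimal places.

0.784

By Bayes' theorem, P(k | x) = w_k f_k(x) / Σ_j w_j f_j(x).
Component likelihoods at x = 5 goals:
  p_I = 0.000205127
  p_II = 0.104165
  p_III = 0.164821
Weight by the priors:
  w_I·p_I = 0.34 × 0.000205127 = 6.97431e-05
  w_II·p_II = 0.20 × 0.104165 = 0.0208329
  w_III·p_III = 0.46 × 0.164821 = 0.0758175
Marginal: 6.97431e-05 + 0.0208329 + 0.0758175 = 0.0967202
Responsibility of Mode III: 0.0758175 / 0.0967202 ≈ 0.784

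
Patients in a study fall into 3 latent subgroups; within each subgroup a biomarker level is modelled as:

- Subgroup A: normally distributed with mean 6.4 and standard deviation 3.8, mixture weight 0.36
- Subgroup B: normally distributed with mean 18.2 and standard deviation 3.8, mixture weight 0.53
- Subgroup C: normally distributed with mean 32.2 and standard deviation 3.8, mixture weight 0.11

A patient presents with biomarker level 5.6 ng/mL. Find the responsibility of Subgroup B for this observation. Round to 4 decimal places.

0.0061

Posterior ∝ prior × likelihood, so P(k | x) ∝ w_k f_k(x); normalise over all components.
Component likelihoods at x = 5.6 ng/mL:
  L_A = (1/(3.8·√(2π)))·exp(−(5.6−6.4)²/(2·3.8²)) = 0.104985·exp(-0.02216) = 0.102684
  L_B = (1/(3.8·√(2π)))·exp(−(5.6−18.2)²/(2·3.8²)) = 0.104985·exp(-5.49723) = 0.000430239
  L_C = (1/(3.8·√(2π)))·exp(−(5.6−32.2)²/(2·3.8²)) = 0.104985·exp(-24.50000) = 2.40387e-12
Weight by the priors:
  w_A·L_A = 0.36 × 0.102684 = 0.0369662
  w_B·L_B = 0.53 × 0.000430239 = 0.000228027
  w_C·L_C = 0.11 × 2.40387e-12 = 2.64426e-13
Denominator: 0.0369662 + 0.000228027 + 2.64426e-13 = 0.0371942
P(Subgroup B | the observation) ≈ 0.0061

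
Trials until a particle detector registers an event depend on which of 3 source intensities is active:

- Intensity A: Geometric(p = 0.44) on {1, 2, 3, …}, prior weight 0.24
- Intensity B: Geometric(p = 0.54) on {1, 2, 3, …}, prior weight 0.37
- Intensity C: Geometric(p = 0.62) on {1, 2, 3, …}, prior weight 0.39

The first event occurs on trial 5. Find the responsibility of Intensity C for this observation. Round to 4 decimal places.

0.2069

P(component k | x) = π_k·f_k(x) / marginal(x), where marginal(x) = Σ_j π_j·f_j(x).
Geometric probabilities:
  f_A = 0.44·(1−0.44)^4 = 0.44·0.098345 = 0.0432718
  f_B = 0.54·(1−0.54)^4 = 0.54·0.0447746 = 0.0241783
  f_C = 0.62·(1−0.62)^4 = 0.62·0.0208514 = 0.0129278
Prior × likelihood for each component:
  π_A·f_A = 0.24 × 0.0432718 = 0.0103852
  π_B·f_B = 0.37 × 0.0241783 = 0.00894596
  π_C·f_C = 0.39 × 0.0129278 = 0.00504186
Marginal: 0.0103852 + 0.00894596 + 0.00504186 = 0.024373
So the posterior for Intensity C is 0.00504186 / 0.024373 ≈ 0.2069.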